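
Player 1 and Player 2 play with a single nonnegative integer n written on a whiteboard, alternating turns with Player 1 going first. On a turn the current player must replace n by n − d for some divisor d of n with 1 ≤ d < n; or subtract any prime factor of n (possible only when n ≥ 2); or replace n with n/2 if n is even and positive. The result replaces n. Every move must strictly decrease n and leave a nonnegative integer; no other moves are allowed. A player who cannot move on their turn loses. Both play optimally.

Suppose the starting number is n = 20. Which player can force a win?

Compute win/loss labels from the base case upward. A position with no move is L. Any other position is W if it can reach an L in one move, else L.
n=0: no move → L
n=1: no move → L
n=2: can move to 0, which is L ⇒ W
n=3: can move to 0, which is L ⇒ W
n=4: moves to 2(W), 3(W); every one is W ⇒ L
n=5: can move to 0, which is L ⇒ W
n=6: can move to 4, which is L ⇒ W
n=7: can move to 0, which is L ⇒ W
n=8: can move to 4, which is L ⇒ W
n=9: moves to 6(W), 8(W); every one is W ⇒ L
n=10: can move to 9, which is L ⇒ W
n=11: can move to 0, which is L ⇒ W
n=12: can move to 9, which is L ⇒ W
n=13: can move to 0, which is L ⇒ W
n=14: moves to 7(W), 12(W), 13(W); every one is W ⇒ L
n=15: can move to 14, which is L ⇒ W
n=16: can move to 14, which is L ⇒ W
n=17: can move to 0, which is L ⇒ W
n=18: can move to 9, which is L ⇒ W
n=19: can move to 0, which is L ⇒ W
n=20: moves to 10(W), 15(W), 16(W), 18(W), 19(W); every one is W ⇒ L
The starting position 20 is L: whatever Player 1 does, the opponent receives a W position.

Player 2 wins.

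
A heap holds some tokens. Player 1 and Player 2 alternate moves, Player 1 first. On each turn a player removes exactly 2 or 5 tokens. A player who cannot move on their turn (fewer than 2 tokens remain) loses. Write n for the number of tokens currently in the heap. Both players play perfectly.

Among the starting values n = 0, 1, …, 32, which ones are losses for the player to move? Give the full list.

Use the standard recursion: the mover loses at a terminal position; elsewhere, the mover wins exactly when some move hands the opponent an L position.
n=0: no move → L
n=1: no move → L
n=2: can move to 0, which is L ⇒ W
n=3: can move to 1, which is L ⇒ W
n=4: the only move is to 2(W), a W ⇒ L
n=5: can move to 0, which is L ⇒ W
n=6: can move to 4, which is L ⇒ W
n=7: moves to 5(W), 2(W); every one is W ⇒ L
n=8: moves to 6(W), 3(W); every one is W ⇒ L
n=9: can move to 7, which is L ⇒ W
n=10: can move to 8, which is L ⇒ W
n=11: moves to 9(W), 6(W); every one is W ⇒ L
n=12: can move to 7, which is L ⇒ W
n=13: can move to 11, which is L ⇒ W
n=14: moves to 12(W), 9(W); every one is W ⇒ L
n=15: moves to 13(W), 10(W); every one is W ⇒ L
n=16: can move to 14, which is L ⇒ W
n=17: can move to 15, which is L ⇒ W
n=18: moves to 16(W), 13(W); every one is W ⇒ L
n=19: can move to 14, which is L ⇒ W
n=20: can move to 18, which is L ⇒ W
n=21: moves to 19(W), 16(W); every one is W ⇒ L
n=22: moves to 20(W), 17(W); every one is W ⇒ L
n=23: can move to 21, which is L ⇒ W
n=24: can move to 22, which is L ⇒ W
n=25: moves to 23(W), 20(W); every one is W ⇒ L
n=26: can move to 21, which is L ⇒ W
n=27: can move to 25, which is L ⇒ W
n=28: moves to 26(W), 23(W); every one is W ⇒ L
n=29: moves to 27(W), 24(W); every one is W ⇒ L
n=30: can move to 28, which is L ⇒ W
n=31: can move to 29, which is L ⇒ W
n=32: moves to 30(W), 27(W); every one is W ⇒ L
The losing starting values of n are exactly the entries labelled L in this table (15 of them).

0, 1, 4, 7, 8, 11, 14, 15, 18, 21, 22, 25, 28, 29, 32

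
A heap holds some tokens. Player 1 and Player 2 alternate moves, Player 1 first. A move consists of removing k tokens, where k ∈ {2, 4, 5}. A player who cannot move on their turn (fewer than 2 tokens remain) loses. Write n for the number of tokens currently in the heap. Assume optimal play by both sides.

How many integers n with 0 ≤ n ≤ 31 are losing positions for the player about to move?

10

Positions with no move are L. A position that does have a move is losing for the player to move precisely when every available move leads to a winning position for the opponent. Fill in the labels:
n=0: no move → L
n=1: no move → L
n=2: can move to 0, which is L ⇒ W
n=3: can move to 1, which is L ⇒ W
n=4: can move to 0, which is L ⇒ W
n=5: can move to 1, which is L ⇒ W
n=6: can move to 1, which is L ⇒ W
n=7: moves to 5(W), 3(W), 2(W); every one is W ⇒ L
n=8: moves to 6(W), 4(W), 3(W); every one is W ⇒ L
n=9: can move to 7, which is L ⇒ W
n=10: can move to 8, which is L ⇒ W
n=11: can move to 7, which is L ⇒ W
n=12: can move to 8, which is L ⇒ W
n=13: can move to 8, which is L ⇒ W
n=14: moves to 12(W), 10(W), 9(W); every one is W ⇒ L
n=15: moves to 13(W), 11(W), 10(W); every one is W ⇒ L
n=16: can move to 14, which is L ⇒ W
n=17: can move to 15, which is L ⇒ W
n=18: can move to 14, which is L ⇒ W
n=19: can move to 15, which is L ⇒ W
n=20: can move to 15, which is L ⇒ W
n=21: moves to 19(W), 17(W), 16(W); every one is W ⇒ L
n=22: moves to 20(W), 18(W), 17(W); every one is W ⇒ L
n=23: can move to 21, which is L ⇒ W
n=24: can move to 22, which is L ⇒ W
n=25: can move to 21, which is L ⇒ W
n=26: can move to 22, which is L ⇒ W
n=27: can move to 22, which is L ⇒ W
n=28: moves to 26(W), 24(W), 23(W); every one is W ⇒ L
n=29: moves to 27(W), 25(W), 24(W); every one is W ⇒ L
n=30: can move to 28, which is L ⇒ W
n=31: can move to 29, which is L ⇒ W
L entries with 0 ≤ n ≤ 31: n = 0, 1, 7, 8, 14, 15, 21, 22, 28, 29; that makes 10.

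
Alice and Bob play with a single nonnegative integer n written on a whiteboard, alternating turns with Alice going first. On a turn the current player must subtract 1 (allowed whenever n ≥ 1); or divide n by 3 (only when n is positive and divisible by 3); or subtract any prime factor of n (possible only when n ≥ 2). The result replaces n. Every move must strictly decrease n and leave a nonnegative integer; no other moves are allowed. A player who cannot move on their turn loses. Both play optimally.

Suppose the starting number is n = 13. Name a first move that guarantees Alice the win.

Classify positions by backward induction: terminal positions (no move available) are L. From any other position, the mover wins iff some move reaches an L.
n=0: no move → L
n=1: can move to 0, which is L ⇒ W
n=2: can move to 0, which is L ⇒ W
n=3: can move to 0, which is L ⇒ W
n=4: moves to 2(W), 3(W); every one is W ⇒ L
n=5: can move to 0, which is L ⇒ W
n=6: can move to 4, which is L ⇒ W
n=7: can move to 0, which is L ⇒ W
n=8: moves to 6(W), 7(W); every one is W ⇒ L
n=9: can move to 8, which is L ⇒ W
n=10: can move to 8, which is L ⇒ W
n=11: can move to 0, which is L ⇒ W
n=12: can move to 4, which is L ⇒ W
n=13: can move to 0, which is L ⇒ W
From 13, the L positions reachable in one move are: 0.

Move to 0.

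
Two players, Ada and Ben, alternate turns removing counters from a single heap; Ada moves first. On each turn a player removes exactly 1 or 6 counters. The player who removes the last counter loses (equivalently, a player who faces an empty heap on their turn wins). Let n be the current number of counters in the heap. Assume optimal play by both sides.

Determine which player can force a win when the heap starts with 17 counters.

Ben wins.

Use the standard recursion: the mover wins at a terminal position; elsewhere, the mover wins exactly when some move hands the opponent an L position.
n=0: no move; the opponent has just taken the last counter and therefore loses → W
n=1: L (sole option 0(W) is W)
n=2: W (go to 1, an L position)
n=3: L (sole option 2(W) is W)
n=4: W (go to 3, an L position)
n=5: L (sole option 4(W) is W)
n=6: W (go to 5, an L position)
n=7: W (go to 1, an L position)
n=8: L (options 7(W), 2(W) are all W)
n=9: W (go to 8, an L position)
n=10: L (options 9(W), 4(W) are all W)
n=11: W (go to 10, an L position)
n=12: L (options 11(W), 6(W) are all W)
n=13: W (go to 12, an L position)
n=14: W (go to 8, an L position)
n=15: L (options 14(W), 9(W) are all W)
n=16: W (go to 15, an L position)
n=17: L (options 16(W), 11(W) are all W)
The starting position 17 is L: whatever Ada does, the opponent receives a W position.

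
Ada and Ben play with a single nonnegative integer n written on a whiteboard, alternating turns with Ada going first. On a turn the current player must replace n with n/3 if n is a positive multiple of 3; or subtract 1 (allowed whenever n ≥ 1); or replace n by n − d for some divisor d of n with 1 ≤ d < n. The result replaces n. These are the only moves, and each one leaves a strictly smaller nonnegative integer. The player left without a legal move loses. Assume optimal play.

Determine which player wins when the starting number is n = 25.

Ben wins.

Build the W/L table. Terminal = L. A non-terminal position is W if it has a move to some L; otherwise it is L.
n=0: no move → L
n=1: W (go to 0, an L position)
n=2: L (sole option 1(W) is W)
n=3: W (go to 2, an L position)
n=4: W (go to 2, an L position)
n=5: L (sole option 4(W) is W)
n=6: W (go to 2, an L position)
n=7: L (sole option 6(W) is W)
n=8: W (go to 7, an L position)
n=9: L (options 3(W), 6(W), 8(W) are all W)
n=10: W (go to 5, an L position)
n=11: L (sole option 10(W) is W)
n=12: W (go to 9, an L position)
n=13: L (sole option 12(W) is W)
n=14: W (go to 7, an L position)
n=15: W (go to 5, an L position)
n=16: L (options 8(W), 12(W), 14(W), 15(W) are all W)
n=17: W (go to 16, an L position)
n=18: W (go to 9, an L position)
n=19: L (sole option 18(W) is W)
n=20: W (go to 16, an L position)
n=21: W (go to 7, an L position)
n=22: W (go to 11, an L position)
n=23: L (sole option 22(W) is W)
n=24: W (go to 16, an L position)
n=25: L (options 20(W), 24(W) are all W)
The starting position 25 is L: whatever Ada does, the opponent receives a W position.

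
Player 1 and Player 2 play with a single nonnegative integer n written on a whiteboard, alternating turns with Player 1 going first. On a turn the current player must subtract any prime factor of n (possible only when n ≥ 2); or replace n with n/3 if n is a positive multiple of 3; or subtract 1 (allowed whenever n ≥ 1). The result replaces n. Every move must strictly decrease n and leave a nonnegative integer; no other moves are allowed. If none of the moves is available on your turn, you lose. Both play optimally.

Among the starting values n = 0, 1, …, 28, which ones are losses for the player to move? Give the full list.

Work bottom-up. With no move the player to move loses. Otherwise the position is W if at least one move leads to an L position for the opponent, and L if every move leads to a W.
n=0: no move → L
n=1: can move to 0, which is L ⇒ W
n=2: can move to 0, which is L ⇒ W
n=3: can move to 0, which is L ⇒ W
n=4: moves to 2(W), 3(W); every one is W ⇒ L
n=5: can move to 0, which is L ⇒ W
n=6: can move to 4, which is L ⇒ W
n=7: can move to 0, which is L ⇒ W
n=8: moves to 6(W), 7(W); every one is W ⇒ L
n=9: can move to 8, which is L ⇒ W
n=10: can move to 8, which is L ⇒ W
n=11: can move to 0, which is L ⇒ W
n=12: can move to 4, which is L ⇒ W
n=13: can move to 0, which is L ⇒ W
n=14: moves to 7(W), 12(W), 13(W); every one is W ⇒ L
n=15: can move to 14, which is L ⇒ W
n=16: can move to 14, which is L ⇒ W
n=17: can move to 0, which is L ⇒ W
n=18: moves to 6(W), 15(W), 16(W), 17(W); every one is W ⇒ L
n=19: can move to 0, which is L ⇒ W
n=20: can move to 18, which is L ⇒ W
n=21: can move to 14, which is L ⇒ W
n=22: moves to 11(W), 20(W), 21(W); every one is W ⇒ L
n=23: can move to 0, which is L ⇒ W
n=24: can move to 8, which is L ⇒ W
n=25: moves to 20(W), 24(W); every one is W ⇒ L
n=26: can move to 25, which is L ⇒ W
n=27: moves to 9(W), 24(W), 26(W); every one is W ⇒ L
n=28: can move to 27, which is L ⇒ W
The losing starting values of n are exactly the entries labelled L in this table (8 of them).

0, 4, 8, 14, 18, 22, 25, 27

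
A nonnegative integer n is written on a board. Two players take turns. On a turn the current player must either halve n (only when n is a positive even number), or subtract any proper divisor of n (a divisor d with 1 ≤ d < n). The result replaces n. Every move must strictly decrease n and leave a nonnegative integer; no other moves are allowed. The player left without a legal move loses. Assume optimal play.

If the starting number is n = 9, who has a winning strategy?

Build the W/L table. Terminal = L. A non-terminal position is W if it has a move to some L; otherwise it is L.
n=0: no move → L
n=1: no move → L
n=2: →1(L), so W
n=3: →2(W) only, which is W, so L
n=4: →3(L), so W
n=5: →4(W) only, which is W, so L
n=6: →3(L), so W
n=7: →6(W) only, which is W, so L
n=8: →7(L), so W
n=9: →6(W), 8(W) — all W, so L
The starting position 9 is L: whatever the player to move does, the opponent receives a W position.

The second player wins.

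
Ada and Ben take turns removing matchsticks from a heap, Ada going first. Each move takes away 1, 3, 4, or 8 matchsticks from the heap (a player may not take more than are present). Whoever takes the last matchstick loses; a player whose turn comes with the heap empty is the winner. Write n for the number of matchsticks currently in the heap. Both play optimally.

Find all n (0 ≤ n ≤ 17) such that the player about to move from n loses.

Build the W/L table. Terminal = W. A non-terminal position is W if it has a move to some L; otherwise it is L.
n=0: no move; the opponent has just taken the last matchstick and therefore loses → W
n=1: L (sole option 0(W) is W)
n=2: W (go to 1, an L position)
n=3: L (options 2(W), 0(W) are all W)
n=4: W (go to 3, an L position)
n=5: W (go to 1, an L position)
n=6: W (go to 3, an L position)
n=7: W (go to 3, an L position)
n=8: L (options 7(W), 5(W), 4(W), 0(W) are all W)
n=9: W (go to 8, an L position)
n=10: L (options 9(W), 7(W), 6(W), 2(W) are all W)
n=11: W (go to 10, an L position)
n=12: W (go to 8, an L position)
n=13: W (go to 10, an L position)
n=14: W (go to 10, an L position)
n=15: L (options 14(W), 12(W), 11(W), 7(W) are all W)
n=16: W (go to 15, an L position)
n=17: L (options 16(W), 14(W), 13(W), 9(W) are all W)
Reading off the rows marked L gives the requested list; there are 6 such values of n.

1, 3, 8, 10, 15, 17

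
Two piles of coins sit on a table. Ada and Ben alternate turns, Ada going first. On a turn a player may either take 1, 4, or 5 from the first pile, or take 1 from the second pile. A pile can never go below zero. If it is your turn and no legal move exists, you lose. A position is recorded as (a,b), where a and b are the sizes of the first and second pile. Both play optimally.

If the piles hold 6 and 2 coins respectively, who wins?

Ada wins.

Compute win/loss labels from the base case upward. A position with no move is L. Any other position is W if it can reach an L in one move, else L.
No move ever increases a pile, so every position that can arise here has a ≤ 6 and b ≤ 2; it is enough to label the cells with 0 ≤ a ≤ 6 and 0 ≤ b ≤ 2.
Every move lowers a or b (never raises either), so fill the grid row by row in increasing a, and left to right within a row: each cell's successors are then already labelled.
      b=0  b=1  b=2
a=0:    L    W    L
a=1:    W    L    W
a=2:    L    W    L
a=3:    W    L    W
a=4:    W    W    W
a=5:    W    W    W
a=6:    W    W    W
Cells with no legal move (terminal, hence L): (0,0).
The remaining L cells, each justified by listing all of its moves:
(0,2): →(0,1)(W) only, which is W, so L
(1,1): →(0,1)(W), (1,0)(W) — all W, so L
(2,0): →(1,0)(W) only, which is W, so L
(2,2): →(1,2)(W), (2,1)(W) — all W, so L
(3,1): →(2,1)(W), (3,0)(W) — all W, so L
Every other cell has at least one move into one of the L cells above, so it is W.
From (6,2) Ada can move to (2,2), reaching an L position.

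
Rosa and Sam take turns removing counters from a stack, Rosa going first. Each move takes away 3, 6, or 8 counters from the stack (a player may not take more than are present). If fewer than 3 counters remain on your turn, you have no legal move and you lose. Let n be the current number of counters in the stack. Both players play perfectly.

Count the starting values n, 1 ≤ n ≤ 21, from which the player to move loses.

5

Positions with no move are L. A position that does have a move is losing for the player to move precisely when every available move leads to a winning position for the opponent. Fill in the labels:
n=0: no move → L
n=1: no move → L
n=2: no move → L
n=3: reaches L-position 0 → W
n=4: reaches L-position 1 → W
n=5: reaches L-position 2 → W
n=6: reaches L-position 0 → W
n=7: reaches L-position 1 → W
n=8: reaches L-position 2 → W
n=9: reaches L-position 1 → W
n=10: reaches L-position 2 → W
n=11: only reaches 8(W), 5(W), 3(W), all W → L
n=12: only reaches 9(W), 6(W), 4(W), all W → L
n=13: only reaches 10(W), 7(W), 5(W), all W → L
n=14: reaches L-position 11 → W
n=15: reaches L-position 12 → W
n=16: reaches L-position 13 → W
n=17: reaches L-position 11 → W
n=18: reaches L-position 12 → W
n=19: reaches L-position 13 → W
n=20: reaches L-position 12 → W
n=21: reaches L-position 13 → W
L entries with 1 ≤ n ≤ 21 (n=0 is outside the asked range and is not counted): n = 1, 2, 11, 12, 13; that makes 5.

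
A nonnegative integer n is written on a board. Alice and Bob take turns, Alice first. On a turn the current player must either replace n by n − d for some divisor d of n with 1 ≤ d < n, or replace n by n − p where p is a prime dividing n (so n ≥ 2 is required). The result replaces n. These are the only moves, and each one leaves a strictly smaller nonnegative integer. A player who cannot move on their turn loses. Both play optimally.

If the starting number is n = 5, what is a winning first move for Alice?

Move to 0.

Use the standard recursion: the mover loses at a terminal position; elsewhere, the mover wins exactly when some move hands the opponent an L position.
n=0: no move → L
n=1: no move → L
n=2: can move to 0, which is L ⇒ W
n=3: can move to 0, which is L ⇒ W
n=4: moves to 2(W), 3(W); every one is W ⇒ L
n=5: can move to 0, which is L ⇒ W
From 5, the L positions reachable in one move are: 0, 4. Any move reaching one of these is winning.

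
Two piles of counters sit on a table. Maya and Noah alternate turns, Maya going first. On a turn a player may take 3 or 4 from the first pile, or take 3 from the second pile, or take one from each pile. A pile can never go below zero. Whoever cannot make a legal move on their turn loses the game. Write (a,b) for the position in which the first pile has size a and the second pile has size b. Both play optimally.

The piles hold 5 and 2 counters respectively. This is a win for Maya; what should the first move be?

Move to (2,2).

Positions with no move are L. A position that does have a move is losing for the player to move precisely when every available move leads to a winning position for the opponent. Fill in the labels:
No move ever increases a pile, so every position that can arise here has a ≤ 5 and b ≤ 2; it is enough to label the cells with 0 ≤ a ≤ 5 and 0 ≤ b ≤ 2.
Every move lowers a or b (never raises either), so fill the grid row by row in increasing a, and left to right within a row: each cell's successors are then already labelled.
      b=0  b=1  b=2
a=0:    L    L    L
a=1:    L    W    W
a=2:    L    W    L
a=3:    W    W    W
a=4:    W    W    W
a=5:    W    L    W
Cells with no legal move (terminal, hence L): (0,0), (0,1), (0,2), (1,0), (2,0).
The remaining L cells, each justified by listing all of its moves:
(2,2): only reaches (1,1)(W), which is W → L
(5,1): only reaches (2,1)(W), (1,1)(W), (4,0)(W), all W → L
Every other cell has at least one move into one of the L cells above, so it is W.
From (5,2), the L positions reachable in one move are: (2,2).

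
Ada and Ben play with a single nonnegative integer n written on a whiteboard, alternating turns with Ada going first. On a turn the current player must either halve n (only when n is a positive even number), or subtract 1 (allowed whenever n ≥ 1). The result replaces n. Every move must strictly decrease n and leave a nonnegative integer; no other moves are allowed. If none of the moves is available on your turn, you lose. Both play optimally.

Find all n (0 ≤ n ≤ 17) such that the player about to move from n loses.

0, 2, 5, 7, 9, 11, 13, 15, 17

Label each position W (a win for the player to move) or L (a loss). A position with no legal move is L; any other position is W exactly when some move reaches an L, and L when every move reaches a W.
n=0: no move → L
n=1: can move to 0, which is L ⇒ W
n=2: the only move is to 1(W), a W ⇒ L
n=3: can move to 2, which is L ⇒ W
n=4: can move to 2, which is L ⇒ W
n=5: the only move is to 4(W), a W ⇒ L
n=6: can move to 5, which is L ⇒ W
n=7: the only move is to 6(W), a W ⇒ L
n=8: can move to 7, which is L ⇒ W
n=9: the only move is to 8(W), a W ⇒ L
n=10: can move to 5, which is L ⇒ W
n=11: the only move is to 10(W), a W ⇒ L
n=12: can move to 11, which is L ⇒ W
n=13: the only move is to 12(W), a W ⇒ L
n=14: can move to 7, which is L ⇒ W
n=15: the only move is to 14(W), a W ⇒ L
n=16: can move to 15, which is L ⇒ W
n=17: the only move is to 16(W), a W ⇒ L
The losing starting values of n are exactly the entries labelled L in this table (9 of them).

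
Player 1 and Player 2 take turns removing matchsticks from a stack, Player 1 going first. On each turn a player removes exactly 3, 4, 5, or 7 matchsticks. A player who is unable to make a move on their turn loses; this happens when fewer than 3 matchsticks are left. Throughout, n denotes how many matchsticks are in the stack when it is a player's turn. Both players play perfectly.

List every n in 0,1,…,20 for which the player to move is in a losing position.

0, 1, 2, 10, 11, 12, 20

Build the W/L table. Terminal = L. A non-terminal position is W if it has a move to some L; otherwise it is L.
n=0: no move → L
n=1: no move → L
n=2: no move → L
n=3: reaches L-position 0 → W
n=4: reaches L-position 1 → W
n=5: reaches L-position 2 → W
n=6: reaches L-position 2 → W
n=7: reaches L-position 2 → W
n=8: reaches L-position 1 → W
n=9: reaches L-position 2 → W
n=10: only reaches 7(W), 6(W), 5(W), 3(W), all W → L
n=11: only reaches 8(W), 7(W), 6(W), 4(W), all W → L
n=12: only reaches 9(W), 8(W), 7(W), 5(W), all W → L
n=13: reaches L-position 10 → W
n=14: reaches L-position 11 → W
n=15: reaches L-position 12 → W
n=16: reaches L-position 12 → W
n=17: reaches L-position 12 → W
n=18: reaches L-position 11 → W
n=19: reaches L-position 12 → W
n=20: only reaches 17(W), 16(W), 15(W), 13(W), all W → L
The losing starting values of n are exactly the entries labelled L in this table (7 of them).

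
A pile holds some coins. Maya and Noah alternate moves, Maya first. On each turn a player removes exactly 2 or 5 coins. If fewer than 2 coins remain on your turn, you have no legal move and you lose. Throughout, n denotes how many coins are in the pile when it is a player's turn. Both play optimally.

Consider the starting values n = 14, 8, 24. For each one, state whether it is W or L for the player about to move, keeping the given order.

Work bottom-up. With no move the player to move loses. Otherwise the position is W if at least one move leads to an L position for the opponent, and L if every move leads to a W.
n=0: no move → L
n=1: no move → L
n=2: reaches L-position 0 → W
n=3: reaches L-position 1 → W
n=4: only reaches 2(W), which is W → L
n=5: reaches L-position 0 → W
n=6: reaches L-position 4 → W
n=7: only reaches 5(W), 2(W), all W → L
n=8: only reaches 6(W), 3(W), all W → L
n=9: reaches L-position 7 → W
n=10: reaches L-position 8 → W
n=11: only reaches 9(W), 6(W), all W → L
n=12: reaches L-position 7 → W
n=13: reaches L-position 11 → W
n=14: only reaches 12(W), 9(W), all W → L
n=15: only reaches 13(W), 10(W), all W → L
n=16: reaches L-position 14 → W
n=17: reaches L-position 15 → W
n=18: only reaches 16(W), 13(W), all W → L
n=19: reaches L-position 14 → W
n=20: reaches L-position 18 → W
n=21: only reaches 19(W), 16(W), all W → L
n=22: only reaches 20(W), 17(W), all W → L
n=23: reaches L-position 21 → W
n=24: reaches L-position 22 → W

14: L, 8: L, 24: W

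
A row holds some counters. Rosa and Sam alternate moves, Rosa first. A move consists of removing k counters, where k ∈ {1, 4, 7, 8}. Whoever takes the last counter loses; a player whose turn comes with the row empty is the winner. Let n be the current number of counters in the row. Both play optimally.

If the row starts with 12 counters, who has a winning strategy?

Use the standard recursion: the mover wins at a terminal position; elsewhere, the mover wins exactly when some move hands the opponent an L position.
n=0: no move; the opponent has just taken the last counter and therefore loses → W
n=1: →0(W) only, which is W, so L
n=2: →1(L), so W
n=3: →2(W) only, which is W, so L
n=4: →3(L), so W
n=5: →1(L), so W
n=6: →5(W), 2(W) — all W, so L
n=7: →6(L), so W
n=8: →1(L), so W
n=9: →1(L), so W
n=10: →6(L), so W
n=11: →3(L), so W
n=12: →11(W), 8(W), 5(W), 4(W) — all W, so L
Every move from 12 reaches a W position, so the mover loses.

Sam wins.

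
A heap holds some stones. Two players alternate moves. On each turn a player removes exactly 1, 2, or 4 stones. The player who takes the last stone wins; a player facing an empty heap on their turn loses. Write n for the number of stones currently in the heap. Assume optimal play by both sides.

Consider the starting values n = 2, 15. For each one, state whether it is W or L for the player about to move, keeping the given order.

Classify positions by backward induction: terminal positions (no move available) are L. From any other position, the mover wins iff some move reaches an L.
n=0: no move → L
n=1: W (go to 0, an L position)
n=2: W (go to 0, an L position)
n=3: L (options 2(W), 1(W) are all W)
n=4: W (go to 3, an L position)
n=5: W (go to 3, an L position)
n=6: L (options 5(W), 4(W), 2(W) are all W)
n=7: W (go to 6, an L position)
n=8: W (go to 6, an L position)
n=9: L (options 8(W), 7(W), 5(W) are all W)
n=10: W (go to 9, an L position)
n=11: W (go to 9, an L position)
n=12: L (options 11(W), 10(W), 8(W) are all W)
n=13: W (go to 12, an L position)
n=14: W (go to 12, an L position)
n=15: L (options 14(W), 13(W), 11(W) are all W)

2: W, 15: L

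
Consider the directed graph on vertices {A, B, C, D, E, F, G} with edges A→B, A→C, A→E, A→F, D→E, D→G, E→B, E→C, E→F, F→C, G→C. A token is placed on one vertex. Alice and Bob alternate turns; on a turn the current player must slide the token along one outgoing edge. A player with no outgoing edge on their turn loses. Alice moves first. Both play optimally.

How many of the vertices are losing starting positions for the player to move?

3

Use the standard recursion: the mover loses at a terminal position; elsewhere, the mover wins exactly when some move hands the opponent an L position.
Every edge goes from a vertex to one that appears earlier in the order C, B, F, E, A, G, D, so processing vertices in that order labels each vertex after all of its successors.
C: no outgoing edge → L
B: no outgoing edge → L
F: →C(L), so W
E: →B(L), so W
A: →B(L), so W
G: →C(L), so W
D: →G(W), E(W) — all W, so L
The L vertices are B, C, D; that is 3 in all.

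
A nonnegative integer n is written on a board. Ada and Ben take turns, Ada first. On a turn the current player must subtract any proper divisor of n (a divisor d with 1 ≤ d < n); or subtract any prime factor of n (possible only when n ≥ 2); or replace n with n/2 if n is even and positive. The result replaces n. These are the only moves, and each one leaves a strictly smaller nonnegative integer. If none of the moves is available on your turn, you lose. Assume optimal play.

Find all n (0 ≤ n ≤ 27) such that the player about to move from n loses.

0, 1, 4, 9, 14, 20, 26

Label each position W (a win for the player to move) or L (a loss). A position with no legal move is L; any other position is W exactly when some move reaches an L, and L when every move reaches a W.
n=0: no move → L
n=1: no move → L
n=2: →0(L), so W
n=3: →0(L), so W
n=4: →2(W), 3(W) — all W, so L
n=5: →0(L), so W
n=6: →4(L), so W
n=7: →0(L), so W
n=8: →4(L), so W
n=9: →6(W), 8(W) — all W, so L
n=10: →9(L), so W
n=11: →0(L), so W
n=12: →9(L), so W
n=13: →0(L), so W
n=14: →7(W), 12(W), 13(W) — all W, so L
n=15: →14(L), so W
n=16: →14(L), so W
n=17: →0(L), so W
n=18: →9(L), so W
n=19: →0(L), so W
n=20: →10(W), 15(W), 16(W), 18(W), 19(W) — all W, so L
n=21: →14(L), so W
n=22: →20(L), so W
n=23: →0(L), so W
n=24: →20(L), so W
n=25: →20(L), so W
n=26: →13(W), 24(W), 25(W) — all W, so L
n=27: →26(L), so W
The losing starting values of n are exactly the entries labelled L in this table (7 of them).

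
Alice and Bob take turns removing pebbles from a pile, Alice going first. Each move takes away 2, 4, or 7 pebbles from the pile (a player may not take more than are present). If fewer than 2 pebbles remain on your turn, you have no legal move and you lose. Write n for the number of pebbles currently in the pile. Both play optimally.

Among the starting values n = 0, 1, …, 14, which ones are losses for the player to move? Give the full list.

0, 1, 6, 9, 12

Work bottom-up. With no move the player to move loses. Otherwise the position is W if at least one move leads to an L position for the opponent, and L if every move leads to a W.
n=0: no move → L
n=1: no move → L
n=2: →0(L), so W
n=3: →1(L), so W
n=4: →0(L), so W
n=5: →1(L), so W
n=6: →4(W), 2(W) — all W, so L
n=7: →0(L), so W
n=8: →6(L), so W
n=9: →7(W), 5(W), 2(W) — all W, so L
n=10: →6(L), so W
n=11: →9(L), so W
n=12: →10(W), 8(W), 5(W) — all W, so L
n=13: →9(L), so W
n=14: →12(L), so W
Reading off the rows marked L gives the requested list; there are 5 such values of n.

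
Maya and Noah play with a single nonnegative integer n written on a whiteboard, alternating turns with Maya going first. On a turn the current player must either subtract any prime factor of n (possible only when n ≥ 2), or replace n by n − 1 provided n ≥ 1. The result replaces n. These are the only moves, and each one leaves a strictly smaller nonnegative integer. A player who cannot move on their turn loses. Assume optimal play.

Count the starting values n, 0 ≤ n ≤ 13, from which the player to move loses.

Work bottom-up. With no move the player to move loses. Otherwise the position is W if at least one move leads to an L position for the opponent, and L if every move leads to a W.
n=0: no move → L
n=1: →0(L), so W
n=2: →0(L), so W
n=3: →0(L), so W
n=4: →2(W), 3(W) — all W, so L
n=5: →0(L), so W
n=6: →4(L), so W
n=7: →0(L), so W
n=8: →6(W), 7(W) — all W, so L
n=9: →8(L), so W
n=10: →8(L), so W
n=11: →0(L), so W
n=12: →9(W), 10(W), 11(W) — all W, so L
n=13: →0(L), so W
L entries with 0 ≤ n ≤ 13: n = 0, 4, 8, 12; that makes 4.

4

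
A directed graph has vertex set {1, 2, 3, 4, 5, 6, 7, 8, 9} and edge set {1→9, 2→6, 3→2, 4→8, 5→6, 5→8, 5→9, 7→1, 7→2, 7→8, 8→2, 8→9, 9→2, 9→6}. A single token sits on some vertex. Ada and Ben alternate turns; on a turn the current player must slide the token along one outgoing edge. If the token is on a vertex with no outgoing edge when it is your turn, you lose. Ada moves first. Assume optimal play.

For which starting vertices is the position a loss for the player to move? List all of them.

Use the standard recursion: the mover loses at a terminal position; elsewhere, the mover wins exactly when some move hands the opponent an L position.
Every edge goes from a vertex to one that appears earlier in the order 6, 2, 9, 1, 8, 3, 7, 4, 5, so processing vertices in that order labels each vertex after all of its successors.
6: no outgoing edge → L
2: →6(L), so W
9: →6(L), so W
1: →9(W) only, which is W, so L
8: →9(W), 2(W) — all W, so L
3: →2(W) only, which is W, so L
7: →8(L), so W
4: →8(L), so W
5: →8(L), so W
Reading off the rows marked L gives the requested list; there are 4 such vertices.

1, 3, 6, 8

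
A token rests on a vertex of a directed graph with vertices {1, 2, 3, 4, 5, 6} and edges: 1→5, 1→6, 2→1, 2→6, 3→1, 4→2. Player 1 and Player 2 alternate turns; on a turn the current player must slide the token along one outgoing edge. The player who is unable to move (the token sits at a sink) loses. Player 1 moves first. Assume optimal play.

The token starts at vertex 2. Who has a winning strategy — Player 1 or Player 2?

Compute win/loss labels from the base case upward. A position with no move is L. Any other position is W if it can reach an L in one move, else L.
Every edge goes from a vertex to one that appears earlier in the order 6, 5, 1, 2, 3, 4, so processing vertices in that order labels each vertex after all of its successors.
6: no outgoing edge → L
5: no outgoing edge → L
1: →5(L), so W
2: →6(L), so W
3: →1(W) only, which is W, so L
4: →2(W) only, which is W, so L
The starting position 2 is W: Player 1 should move to 6, handing over an L position.

Player 1 wins.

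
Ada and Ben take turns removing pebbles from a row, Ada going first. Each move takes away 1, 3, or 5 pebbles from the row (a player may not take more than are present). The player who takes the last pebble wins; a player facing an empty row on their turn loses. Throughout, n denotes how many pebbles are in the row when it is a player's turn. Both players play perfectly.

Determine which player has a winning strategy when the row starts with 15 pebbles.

Classify positions by backward induction: terminal positions (no move available) are L. From any other position, the mover wins iff some move reaches an L.
n=0: no move → L
n=1: reaches L-position 0 → W
n=2: only reaches 1(W), which is W → L
n=3: reaches L-position 2 → W
n=4: only reaches 3(W), 1(W), all W → L
n=5: reaches L-position 4 → W
n=6: only reaches 5(W), 3(W), 1(W), all W → L
n=7: reaches L-position 6 → W
n=8: only reaches 7(W), 5(W), 3(W), all W → L
n=9: reaches L-position 8 → W
n=10: only reaches 9(W), 7(W), 5(W), all W → L
n=11: reaches L-position 10 → W
n=12: only reaches 11(W), 9(W), 7(W), all W → L
n=13: reaches L-position 12 → W
n=14: only reaches 13(W), 11(W), 9(W), all W → L
n=15: reaches L-position 14 → W
The starting position 15 is W: Ada should remove 1, leaving 14, handing over an L position.

Ada wins.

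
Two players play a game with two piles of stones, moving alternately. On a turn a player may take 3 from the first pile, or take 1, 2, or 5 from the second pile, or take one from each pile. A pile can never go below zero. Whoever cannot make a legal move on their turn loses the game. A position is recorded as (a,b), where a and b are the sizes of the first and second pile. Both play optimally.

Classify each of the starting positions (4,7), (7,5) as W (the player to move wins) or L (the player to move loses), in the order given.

(4,7): L, (7,5): W

Compute win/loss labels from the base case upward. A position with no move is L. Any other position is W if it can reach an L in one move, else L.
No move ever increases a pile, so every position that can arise here has a ≤ 7 and b ≤ 7; it is enough to label the cells with 0 ≤ a ≤ 7 and 0 ≤ b ≤ 7.
Every move lowers a or b (never raises either), so fill the grid row by row in increasing a, and left to right within a row: each cell's successors are then already labelled.
      b=0  b=1  b=2  b=3  b=4  b=5  b=6  b=7
a=0:    L    W    W    L    W    W    L    W
a=1:    L    W    W    L    W    W    L    W
a=2:    L    W    W    L    W    W    L    W
a=3:    W    W    L    W    W    L    W    W
a=4:    W    L    W    W    L    W    W    L
a=5:    W    L    W    W    L    W    W    L
a=6:    L    W    W    L    W    W    L    W
a=7:    L    W    W    L    W    W    L    W
Cells with no legal move (terminal, hence L): (0,0), (1,0), (2,0).
The remaining L cells, each justified by listing all of its moves:
(0,3): L (options (0,2)(W), (0,1)(W) are all W)
(0,6): L (options (0,5)(W), (0,4)(W), (0,1)(W) are all W)
(1,3): L (options (1,2)(W), (1,1)(W), (0,2)(W) are all W)
(1,6): L (options (1,5)(W), (1,4)(W), (1,1)(W), (0,5)(W) are all W)
(2,3): L (options (2,2)(W), (2,1)(W), (1,2)(W) are all W)
(2,6): L (options (2,5)(W), (2,4)(W), (2,1)(W), (1,5)(W) are all W)
(3,2): L (options (0,2)(W), (3,1)(W), (3,0)(W), (2,1)(W) are all W)
(3,5): L (options (0,5)(W), (3,4)(W), (3,3)(W), (3,0)(W), (2,4)(W) are all W)
(4,1): L (options (1,1)(W), (4,0)(W), (3,0)(W) are all W)
(4,4): L (options (1,4)(W), (4,3)(W), (4,2)(W), (3,3)(W) are all W)
(4,7): L (options (1,7)(W), (4,6)(W), (4,5)(W), (4,2)(W), (3,6)(W) are all W)
(5,1): L (options (2,1)(W), (5,0)(W), (4,0)(W) are all W)
(5,4): L (options (2,4)(W), (5,3)(W), (5,2)(W), (4,3)(W) are all W)
(5,7): L (options (2,7)(W), (5,6)(W), (5,5)(W), (5,2)(W), (4,6)(W) are all W)
(6,0): L (sole option (3,0)(W) is W)
(6,3): L (options (3,3)(W), (6,2)(W), (6,1)(W), (5,2)(W) are all W)
(6,6): L (options (3,6)(W), (6,5)(W), (6,4)(W), (6,1)(W), (5,5)(W) are all W)
(7,0): L (sole option (4,0)(W) is W)
(7,3): L (options (4,3)(W), (7,2)(W), (7,1)(W), (6,2)(W) are all W)
(7,6): L (options (4,6)(W), (7,5)(W), (7,4)(W), (7,1)(W), (6,5)(W) are all W)
Every other cell has at least one move into one of the L cells above, so it is W.
(4,7): one of the L cells justified above, so L
(7,5): the move to (7,3) reaches an L cell, so W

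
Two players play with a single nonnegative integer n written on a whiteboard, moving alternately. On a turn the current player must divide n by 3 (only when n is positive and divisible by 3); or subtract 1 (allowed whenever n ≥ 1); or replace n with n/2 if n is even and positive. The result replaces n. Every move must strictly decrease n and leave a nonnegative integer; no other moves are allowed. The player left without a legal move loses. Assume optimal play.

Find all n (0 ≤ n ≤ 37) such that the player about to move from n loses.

0, 2, 5, 7, 9, 11, 13, 16, 19, 23, 25, 28, 30, 34, 36

Positions with no move are L. A position that does have a move is losing for the player to move precisely when every available move leads to a winning position for the opponent. Fill in the labels:
n=0: no move → L
n=1: can move to 0, which is L ⇒ W
n=2: the only move is to 1(W), a W ⇒ L
n=3: can move to 2, which is L ⇒ W
n=4: can move to 2, which is L ⇒ W
n=5: the only move is to 4(W), a W ⇒ L
n=6: can move to 2, which is L ⇒ W
n=7: the only move is to 6(W), a W ⇒ L
n=8: can move to 7, which is L ⇒ W
n=9: moves to 3(W), 8(W); every one is W ⇒ L
n=10: can move to 5, which is L ⇒ W
n=11: the only move is to 10(W), a W ⇒ L
n=12: can move to 11, which is L ⇒ W
n=13: the only move is to 12(W), a W ⇒ L
n=14: can move to 7, which is L ⇒ W
n=15: can move to 5, which is L ⇒ W
n=16: moves to 8(W), 15(W); every one is W ⇒ L
n=17: can move to 16, which is L ⇒ W
n=18: can move to 9, which is L ⇒ W
n=19: the only move is to 18(W), a W ⇒ L
n=20: can move to 19, which is L ⇒ W
n=21: can move to 7, which is L ⇒ W
n=22: can move to 11, which is L ⇒ W
n=23: the only move is to 22(W), a W ⇒ L
n=24: can move to 23, which is L ⇒ W
n=25: the only move is to 24(W), a W ⇒ L
n=26: can move to 13, which is L ⇒ W
n=27: can move to 9, which is L ⇒ W
n=28: moves to 14(W), 27(W); every one is W ⇒ L
n=29: can move to 28, which is L ⇒ W
n=30: moves to 10(W), 15(W), 29(W); every one is W ⇒ L
n=31: can move to 30, which is L ⇒ W
n=32: can move to 16, which is L ⇒ W
n=33: can move to 11, which is L ⇒ W
n=34: moves to 17(W), 33(W); every one is W ⇒ L
n=35: can move to 34, which is L ⇒ W
n=36: moves to 12(W), 18(W), 35(W); every one is W ⇒ L
n=37: can move to 36, which is L ⇒ W
The losing starting values of n are exactly the entries labelled L in this table (15 of them).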